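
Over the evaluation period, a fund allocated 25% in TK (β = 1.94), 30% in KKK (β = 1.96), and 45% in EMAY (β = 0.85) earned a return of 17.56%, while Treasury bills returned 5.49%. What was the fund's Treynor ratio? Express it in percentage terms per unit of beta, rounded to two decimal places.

β_P = 0.25×1.94 + 0.30×1.96 + 0.45×0.85 = 1.4555
Treynor = (R_P − R_f) / β_P = (17.56% − 5.49%) / 1.4555 = 12.07% / 1.4555 = 8.29%

8.29%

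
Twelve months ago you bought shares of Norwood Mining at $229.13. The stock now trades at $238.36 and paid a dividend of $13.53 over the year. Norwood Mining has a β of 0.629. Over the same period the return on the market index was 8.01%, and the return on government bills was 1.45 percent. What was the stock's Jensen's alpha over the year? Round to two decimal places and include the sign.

+4.36%

Realised HPR = (P1 + D1 − P0) / P0 = (238.36 + 13.53 − 229.13) / 229.13 = 22.76 / 229.13 = 9.9332%
MRP = 8.01% − 1.45% = 6.56%
CAPM required = R_f + β·MRP = 1.45% + 0.629 × 6.56% = 5.57624%
α = realised − required = 9.9332% − 5.57624% = +4.36%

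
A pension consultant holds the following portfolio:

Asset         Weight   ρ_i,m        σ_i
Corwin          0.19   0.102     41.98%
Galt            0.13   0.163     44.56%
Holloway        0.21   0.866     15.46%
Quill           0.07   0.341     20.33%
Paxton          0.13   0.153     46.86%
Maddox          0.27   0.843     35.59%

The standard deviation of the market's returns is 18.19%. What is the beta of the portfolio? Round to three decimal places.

0.774

β_Corwin = 0.102 × 41.98% / 18.19% = 0.2354
β_Galt = 0.163 × 44.56% / 18.19% = 0.3993
β_Holloway = 0.866 × 15.46% / 18.19% = 0.7360
β_Quill = 0.341 × 20.33% / 18.19% = 0.3811
β_Paxton = 0.153 × 46.86% / 18.19% = 0.3941
β_Maddox = 0.843 × 35.59% / 18.19% = 1.6494
β_P = Σ w_i β_i = 0.19×0.2354 + 0.13×0.3993 + 0.21×0.7360 + 0.07×0.3811 + 0.13×0.3941 + 0.27×1.6494 = 0.7744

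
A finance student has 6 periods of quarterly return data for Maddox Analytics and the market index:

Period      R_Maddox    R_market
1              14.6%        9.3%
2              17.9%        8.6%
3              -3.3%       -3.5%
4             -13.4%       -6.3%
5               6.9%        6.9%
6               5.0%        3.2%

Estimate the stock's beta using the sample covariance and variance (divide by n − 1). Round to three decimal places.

Mean R_i = (14.6 + 17.9 − 3.3 − 13.4 + 6.9 + 5.0) / 6 = 4.6167%
Mean R_m = (9.3 + 8.6 − 3.5 − 6.3 + 6.9 + 3.2) / 6 = 3.0333%
Σ(R_i − R̄_i)(R_m − R̄_m) = 365.2767  ⇒  Cov = 365.2767 / 5 = 73.0553
Σ(R_m − R̄_m)² = 215.0333  ⇒  Var(R_m) = 215.0333 / 5 = 43.0067
β = Cov / Var(R_m) = 73.0553 / 43.0067 = 1.6987

1.699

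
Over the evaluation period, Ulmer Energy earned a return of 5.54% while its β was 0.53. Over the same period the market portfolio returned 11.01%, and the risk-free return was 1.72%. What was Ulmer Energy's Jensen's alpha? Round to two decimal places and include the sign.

Market excess return = 11.01% − 1.72% = 9.29%
CAPM benchmark = R_f + β(R_m − R_f) = 1.72% + 0.53 × 9.29% = 6.6437%
α = actual − benchmark = 5.54% − 6.6437% = -1.10%

-1.10%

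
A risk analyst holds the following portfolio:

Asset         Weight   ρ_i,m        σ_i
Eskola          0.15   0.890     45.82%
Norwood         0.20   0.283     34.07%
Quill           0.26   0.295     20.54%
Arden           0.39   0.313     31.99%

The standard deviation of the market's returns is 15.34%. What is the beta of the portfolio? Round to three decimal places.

0.882

β_Eskola = 0.890 × 45.82% / 15.34% = 2.6584
β_Norwood = 0.283 × 34.07% / 15.34% = 0.6285
β_Quill = 0.295 × 20.54% / 15.34% = 0.3950
β_Arden = 0.313 × 31.99% / 15.34% = 0.6527
β_P = Σ w_i β_i = 0.15×2.6584 + 0.20×0.6285 + 0.26×0.3950 + 0.39×0.6527 = 0.8817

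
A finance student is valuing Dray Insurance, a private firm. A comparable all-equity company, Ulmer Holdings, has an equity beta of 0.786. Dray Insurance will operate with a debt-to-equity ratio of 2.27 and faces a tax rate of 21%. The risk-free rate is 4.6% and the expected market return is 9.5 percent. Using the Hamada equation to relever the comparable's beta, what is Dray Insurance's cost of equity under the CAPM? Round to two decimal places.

β_L = β_U × [1 + (1 − t)(D/E)] = 0.786 × [1 + (1 − 0.21) × 2.27]
    = 0.786 × [1 + 0.79 × 2.27] = 0.786 × 2.7933 = 2.1955
MRP = 9.5% − 4.6% = 4.90%
E(R) = R_f + β_L × MRP = 4.6% + 2.1955 × 4.9% = 15.36%

15.36%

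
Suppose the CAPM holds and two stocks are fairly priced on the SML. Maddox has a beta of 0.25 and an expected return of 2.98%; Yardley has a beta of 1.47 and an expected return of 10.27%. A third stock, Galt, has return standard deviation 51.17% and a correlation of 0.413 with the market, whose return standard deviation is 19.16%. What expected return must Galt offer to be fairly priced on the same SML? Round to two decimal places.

MRP = (10.27% − 2.98%) / (1.47 − 0.25) = 5.9754%
R_f = 2.98% − 0.25 × 5.9754% = 1.4862%
β_Galt = ρ·σ_i/σ_m = 0.413 × 51.17 / 19.16 = 1.1030
E(R_Galt) = R_f + β × MRP = 1.4862% + 1.1030 × 5.9754% = 8.08%

8.08%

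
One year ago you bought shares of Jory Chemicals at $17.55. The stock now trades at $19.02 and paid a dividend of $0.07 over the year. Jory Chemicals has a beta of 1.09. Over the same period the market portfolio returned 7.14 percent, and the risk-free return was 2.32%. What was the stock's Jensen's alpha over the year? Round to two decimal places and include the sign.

+1.20%

Realised HPR = (P1 + D1 − P0) / P0 = (19.02 + 0.07 − 17.55) / 17.55 = 1.54 / 17.55 = 8.7749%
MRP = 7.14% − 2.32% = 4.82%
CAPM required = R_f + β·MRP = 2.32% + 1.09 × 4.82% = 7.5738%
α = realised − required = 8.7749% − 7.5738% = +1.20%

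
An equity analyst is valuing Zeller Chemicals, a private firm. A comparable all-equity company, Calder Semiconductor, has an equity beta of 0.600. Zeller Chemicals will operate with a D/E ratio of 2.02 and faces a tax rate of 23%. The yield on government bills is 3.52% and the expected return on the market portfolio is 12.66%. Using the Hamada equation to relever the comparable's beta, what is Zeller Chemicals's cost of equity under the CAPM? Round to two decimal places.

17.53%

β_L = β_U × [1 + (1 − t)(D/E)] = 0.600 × [1 + (1 − 0.23) × 2.02]
    = 0.600 × [1 + 0.77 × 2.02] = 0.600 × 2.5554 = 1.5332
MRP = 12.66% − 3.52% = 9.14%
E(R) = R_f + β_L × MRP = 3.52% + 1.5332 × 9.14% = 17.53%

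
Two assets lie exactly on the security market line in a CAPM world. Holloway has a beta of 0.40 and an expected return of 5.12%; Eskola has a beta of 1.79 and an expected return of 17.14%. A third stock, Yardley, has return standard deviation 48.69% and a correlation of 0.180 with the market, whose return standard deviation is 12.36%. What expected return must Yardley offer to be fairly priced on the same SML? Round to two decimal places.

MRP = (17.14% − 5.12%) / (1.79 − 0.40) = 8.6475%
R_f = 5.12% − 0.40 × 8.6475% = 1.6610%
β_Yardley = ρ·σ_i/σ_m = 0.180 × 48.69 / 12.36 = 0.7091
E(R_Yardley) = R_f + β × MRP = 1.6610% + 0.7091 × 8.6475% = 7.79%

7.79%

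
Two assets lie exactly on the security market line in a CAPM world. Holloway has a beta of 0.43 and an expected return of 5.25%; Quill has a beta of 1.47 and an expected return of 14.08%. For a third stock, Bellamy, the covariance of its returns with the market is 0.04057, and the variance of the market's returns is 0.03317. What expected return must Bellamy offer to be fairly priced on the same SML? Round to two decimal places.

MRP = (14.08% − 5.25%) / (1.47 − 0.43) = 8.4904%
R_f = 5.25% − 0.43 × 8.4904% = 1.5991%
β_Bellamy = Cov / Var(R_m) = 0.04057 / 0.03317 = 1.2231
E(R_Bellamy) = R_f + β × MRP = 1.5991% + 1.2231 × 8.4904% = 11.98%

11.98%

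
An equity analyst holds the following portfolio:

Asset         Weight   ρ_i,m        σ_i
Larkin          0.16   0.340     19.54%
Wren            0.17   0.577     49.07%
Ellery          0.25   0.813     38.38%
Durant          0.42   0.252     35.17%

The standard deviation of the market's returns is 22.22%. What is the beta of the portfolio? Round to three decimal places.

0.783

β_Larkin = 0.340 × 19.54% / 22.22% = 0.2990
β_Wren = 0.577 × 49.07% / 22.22% = 1.2742
β_Ellery = 0.813 × 38.38% / 22.22% = 1.4043
β_Durant = 0.252 × 35.17% / 22.22% = 0.3989
β_P = Σ w_i β_i = 0.16×0.2990 + 0.17×1.2742 + 0.25×1.4043 + 0.42×0.3989 = 0.7831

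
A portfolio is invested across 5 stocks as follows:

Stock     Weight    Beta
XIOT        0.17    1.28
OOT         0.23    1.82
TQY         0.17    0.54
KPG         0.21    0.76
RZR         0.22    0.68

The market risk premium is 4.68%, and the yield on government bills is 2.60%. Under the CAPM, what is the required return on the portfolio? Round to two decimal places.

7.45%

β_P = Σ w_i β_i = 0.17×1.28 + 0.23×1.82 + 0.17×0.54 + 0.21×0.76 + 0.22×0.68 = 1.0372
E(R_P) = R_f + β_P × MRP = 2.60% + 1.0372 × 4.68% = 7.45%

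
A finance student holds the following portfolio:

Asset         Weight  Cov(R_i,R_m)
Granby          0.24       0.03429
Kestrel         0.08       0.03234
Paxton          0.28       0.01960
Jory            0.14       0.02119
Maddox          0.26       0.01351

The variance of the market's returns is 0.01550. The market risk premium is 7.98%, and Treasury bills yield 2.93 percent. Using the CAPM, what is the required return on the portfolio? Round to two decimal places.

14.66%

β_Granby = 0.03429 / 0.01550 = 2.2123
β_Kestrel = 0.03234 / 0.01550 = 2.0865
β_Paxton = 0.01960 / 0.01550 = 1.2645
β_Jory = 0.02119 / 0.01550 = 1.3671
β_Maddox = 0.01351 / 0.01550 = 0.8716
β_P = Σ w_i β_i = 0.24×2.2123 + 0.08×2.0865 + 0.28×1.2645 + 0.14×1.3671 + 0.26×0.8716 = 1.4699
E(R_P) = R_f + β_P × MRP = 2.93% + 1.4699 × 7.98% = 14.66%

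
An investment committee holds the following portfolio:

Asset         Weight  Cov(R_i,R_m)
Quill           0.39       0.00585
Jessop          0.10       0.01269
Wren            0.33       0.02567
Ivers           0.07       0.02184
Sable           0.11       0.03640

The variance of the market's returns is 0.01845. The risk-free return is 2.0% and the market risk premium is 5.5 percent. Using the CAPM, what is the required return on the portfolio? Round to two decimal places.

7.23%

β_Quill = 0.00585 / 0.01845 = 0.3171
β_Jessop = 0.01269 / 0.01845 = 0.6878
β_Wren = 0.02567 / 0.01845 = 1.3913
β_Ivers = 0.02184 / 0.01845 = 1.1837
β_Sable = 0.03640 / 0.01845 = 1.9729
β_P = Σ w_i β_i = 0.39×0.3171 + 0.10×0.6878 + 0.33×1.3913 + 0.07×1.1837 + 0.11×1.9729 = 0.9515
E(R_P) = R_f + β_P × MRP = 2.0% + 0.9515 × 5.5% = 7.23%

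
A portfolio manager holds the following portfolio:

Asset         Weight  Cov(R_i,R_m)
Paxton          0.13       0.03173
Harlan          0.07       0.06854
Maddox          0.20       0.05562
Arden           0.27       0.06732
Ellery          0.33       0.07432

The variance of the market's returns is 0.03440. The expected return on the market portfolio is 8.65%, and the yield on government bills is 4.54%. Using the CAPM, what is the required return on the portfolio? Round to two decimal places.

β_Paxton = 0.03173 / 0.03440 = 0.9224
β_Harlan = 0.06854 / 0.03440 = 1.9924
β_Maddox = 0.05562 / 0.03440 = 1.6169
β_Arden = 0.06732 / 0.03440 = 1.9570
β_Ellery = 0.07432 / 0.03440 = 2.1605
β_P = Σ w_i β_i = 0.13×0.9224 + 0.07×1.9924 + 0.20×1.6169 + 0.27×1.9570 + 0.33×2.1605 = 1.8241
MRP = 8.65% − 4.54% = 4.11%
E(R_P) = R_f + β_P × MRP = 4.54% + 1.8241 × 4.11% = 12.04%

12.04%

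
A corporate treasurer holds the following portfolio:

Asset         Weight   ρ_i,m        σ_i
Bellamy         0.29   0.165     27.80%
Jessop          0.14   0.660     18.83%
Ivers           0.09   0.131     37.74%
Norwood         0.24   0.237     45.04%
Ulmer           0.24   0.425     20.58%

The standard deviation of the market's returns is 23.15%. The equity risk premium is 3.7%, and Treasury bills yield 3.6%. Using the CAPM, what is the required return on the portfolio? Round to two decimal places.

β_Bellamy = 0.165 × 27.80% / 23.15% = 0.1981
β_Jessop = 0.660 × 18.83% / 23.15% = 0.5368
β_Ivers = 0.131 × 37.74% / 23.15% = 0.2136
β_Norwood = 0.237 × 45.04% / 23.15% = 0.4611
β_Ulmer = 0.425 × 20.58% / 23.15% = 0.3778
β_P = Σ w_i β_i = 0.29×0.1981 + 0.14×0.5368 + 0.09×0.2136 + 0.24×0.4611 + 0.24×0.3778 = 0.3532
E(R_P) = R_f + β_P × MRP = 3.6% + 0.3532 × 3.7% = 4.91%

4.91%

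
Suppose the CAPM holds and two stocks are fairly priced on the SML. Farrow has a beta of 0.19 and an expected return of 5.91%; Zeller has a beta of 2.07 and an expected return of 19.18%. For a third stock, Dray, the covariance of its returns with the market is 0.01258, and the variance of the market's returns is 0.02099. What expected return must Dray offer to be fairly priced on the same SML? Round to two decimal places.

MRP = (19.18% − 5.91%) / (2.07 − 0.19) = 7.0585%
R_f = 5.91% − 0.19 × 7.0585% = 4.5689%
β_Dray = Cov / Var(R_m) = 0.01258 / 0.02099 = 0.5993
E(R_Dray) = R_f + β × MRP = 4.5689% + 0.5993 × 7.0585% = 8.80%

8.80%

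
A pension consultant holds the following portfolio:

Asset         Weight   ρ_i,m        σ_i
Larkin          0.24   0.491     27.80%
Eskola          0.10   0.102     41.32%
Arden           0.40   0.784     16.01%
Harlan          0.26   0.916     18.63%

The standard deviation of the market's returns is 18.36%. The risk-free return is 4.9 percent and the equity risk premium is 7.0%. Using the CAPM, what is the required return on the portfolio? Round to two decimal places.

β_Larkin = 0.491 × 27.80% / 18.36% = 0.7435
β_Eskola = 0.102 × 41.32% / 18.36% = 0.2296
β_Arden = 0.784 × 16.01% / 18.36% = 0.6837
β_Harlan = 0.916 × 18.63% / 18.36% = 0.9295
β_P = Σ w_i β_i = 0.24×0.7435 + 0.10×0.2296 + 0.40×0.6837 + 0.26×0.9295 = 0.7166
E(R_P) = R_f + β_P × MRP = 4.9% + 0.7166 × 7.0% = 9.92%

9.92%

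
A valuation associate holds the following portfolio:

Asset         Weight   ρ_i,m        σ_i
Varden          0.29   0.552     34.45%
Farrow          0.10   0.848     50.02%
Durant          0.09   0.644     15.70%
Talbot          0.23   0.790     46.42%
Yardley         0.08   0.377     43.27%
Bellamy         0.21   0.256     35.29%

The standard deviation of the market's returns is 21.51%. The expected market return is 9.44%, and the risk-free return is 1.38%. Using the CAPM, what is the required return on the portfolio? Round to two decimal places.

β_Varden = 0.552 × 34.45% / 21.51% = 0.8841
β_Farrow = 0.848 × 50.02% / 21.51% = 1.9720
β_Durant = 0.644 × 15.70% / 21.51% = 0.4701
β_Talbot = 0.790 × 46.42% / 21.51% = 1.7049
β_Yardley = 0.377 × 43.27% / 21.51% = 0.7584
β_Bellamy = 0.256 × 35.29% / 21.51% = 0.4200
β_P = Σ w_i β_i = 0.29×0.8841 + 0.10×1.9720 + 0.09×0.4701 + 0.23×1.7049 + 0.08×0.7584 + 0.21×0.4200 = 1.0369
MRP = 9.44% − 1.38% = 8.06%
E(R_P) = R_f + β_P × MRP = 1.38% + 1.0369 × 8.06% = 9.74%

9.74%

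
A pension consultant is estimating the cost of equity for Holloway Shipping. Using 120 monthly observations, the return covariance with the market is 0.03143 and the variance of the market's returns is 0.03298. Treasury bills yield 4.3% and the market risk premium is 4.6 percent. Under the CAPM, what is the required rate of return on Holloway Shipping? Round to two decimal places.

β = Cov(R_i, R_m) / Var(R_m) = 0.03143 / 0.03298 = 0.9530
E(R) = R_f + β × MRP = 4.3% + 0.9530 × 4.6% = 8.68%

8.68%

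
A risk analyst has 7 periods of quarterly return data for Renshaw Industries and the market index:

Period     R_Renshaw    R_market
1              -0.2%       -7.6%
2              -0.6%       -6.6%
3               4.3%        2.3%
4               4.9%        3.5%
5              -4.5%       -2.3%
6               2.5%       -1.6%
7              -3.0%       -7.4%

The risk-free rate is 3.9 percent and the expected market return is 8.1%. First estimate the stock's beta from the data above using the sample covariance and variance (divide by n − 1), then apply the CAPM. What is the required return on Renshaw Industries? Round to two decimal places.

6.25%

Mean R_i = (-0.2 − 0.6 + 4.3 + 4.9 − 4.5 + 2.5 − 3.0) / 7 = 0.4857%
Mean R_m = (-7.6 − 6.6 + 2.3 + 3.5 − 2.3 − 1.6 − 7.4) / 7 = -2.8143%
Σ(R_i − R̄_i)(R_m − R̄_m) = 70.6386  ⇒  Cov = 70.6386 / 6 = 11.7731
Σ(R_m − R̄_m)² = 126.0286  ⇒  Var(R_m) = 126.0286 / 6 = 21.0048
β = Cov / Var(R_m) = 11.7731 / 21.0048 = 0.5605
MRP = 8.1% − 3.9% = 4.20%
E(R) = R_f + β × MRP = 3.9% + 0.5605 × 4.2% = 6.25%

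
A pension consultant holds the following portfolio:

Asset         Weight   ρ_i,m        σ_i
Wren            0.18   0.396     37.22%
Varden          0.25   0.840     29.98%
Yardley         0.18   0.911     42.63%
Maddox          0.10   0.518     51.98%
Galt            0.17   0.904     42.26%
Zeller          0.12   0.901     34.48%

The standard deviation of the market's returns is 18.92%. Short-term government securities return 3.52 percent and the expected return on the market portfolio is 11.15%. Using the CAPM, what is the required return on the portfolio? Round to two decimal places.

β_Wren = 0.396 × 37.22% / 18.92% = 0.7790
β_Varden = 0.840 × 29.98% / 18.92% = 1.3310
β_Yardley = 0.911 × 42.63% / 18.92% = 2.0526
β_Maddox = 0.518 × 51.98% / 18.92% = 1.4231
β_Galt = 0.904 × 42.26% / 18.92% = 2.0192
β_Zeller = 0.901 × 34.48% / 18.92% = 1.6420
β_P = Σ w_i β_i = 0.18×0.7790 + 0.25×1.3310 + 0.18×2.0526 + 0.10×1.4231 + 0.17×2.0192 + 0.12×1.6420 = 1.5251
MRP = 11.15% − 3.52% = 7.63%
E(R_P) = R_f + β_P × MRP = 3.52% + 1.5251 × 7.63% = 15.16%

15.16%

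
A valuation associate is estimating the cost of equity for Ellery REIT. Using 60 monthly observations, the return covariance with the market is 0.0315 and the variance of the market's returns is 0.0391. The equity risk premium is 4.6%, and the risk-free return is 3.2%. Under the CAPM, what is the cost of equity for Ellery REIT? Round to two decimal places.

6.91%

β = Cov(R_i, R_m) / Var(R_m) = 0.0315 / 0.0391 = 0.8056
E(R) = R_f + β × MRP = 3.2% + 0.8056 × 4.6% = 6.91%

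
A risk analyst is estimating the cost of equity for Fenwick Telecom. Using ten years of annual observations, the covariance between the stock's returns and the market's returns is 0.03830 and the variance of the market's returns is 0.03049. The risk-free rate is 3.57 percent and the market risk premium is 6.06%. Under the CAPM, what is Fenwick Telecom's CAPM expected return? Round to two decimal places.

11.18%

β = Cov(R_i, R_m) / Var(R_m) = 0.03830 / 0.03049 = 1.2561
E(R) = R_f + β × MRP = 3.57% + 1.2561 × 6.06% = 11.18%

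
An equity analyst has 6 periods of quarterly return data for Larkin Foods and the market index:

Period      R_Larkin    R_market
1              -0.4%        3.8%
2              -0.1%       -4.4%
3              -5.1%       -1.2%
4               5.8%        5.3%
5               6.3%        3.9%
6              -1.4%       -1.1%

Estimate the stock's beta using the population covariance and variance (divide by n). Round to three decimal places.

Mean R_i = (-0.4 − 0.1 − 5.1 + 5.8 + 6.3 − 1.4) / 6 = 0.8500%
Mean R_m = (3.8 − 4.4 − 1.2 + 5.3 + 3.9 − 1.1) / 6 = 1.0500%
Σ(R_i − R̄_i)(R_m − R̄_m) = 56.5350  ⇒  Cov = 56.5350 / 6 = 9.4225
Σ(R_m − R̄_m)² = 73.1350  ⇒  Var(R_m) = 73.1350 / 6 = 12.1892
β = Cov / Var(R_m) = 9.4225 / 12.1892 = 0.7730

0.773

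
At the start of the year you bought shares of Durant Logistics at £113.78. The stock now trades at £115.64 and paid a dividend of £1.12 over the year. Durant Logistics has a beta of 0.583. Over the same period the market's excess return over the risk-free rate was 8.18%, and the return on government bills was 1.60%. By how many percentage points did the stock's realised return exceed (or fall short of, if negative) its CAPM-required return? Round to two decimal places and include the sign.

Realised HPR = (P1 + D1 − P0) / P0 = (115.64 + 1.12 − 113.78) / 113.78 = 2.98 / 113.78 = 2.6191%
CAPM required = R_f + β·MRP = 1.60% + 0.583 × 8.18% = 6.36894%
α = realised − required = 2.6191% − 6.36894% = -3.75%

-3.75%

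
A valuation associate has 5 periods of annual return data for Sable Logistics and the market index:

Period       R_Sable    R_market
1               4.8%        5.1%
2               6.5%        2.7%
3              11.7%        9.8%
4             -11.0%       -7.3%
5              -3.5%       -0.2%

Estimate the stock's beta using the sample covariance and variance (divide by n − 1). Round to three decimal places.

Mean R_i = (4.8 + 6.5 + 11.7 − 11.0 − 3.5) / 5 = 1.7000%
Mean R_m = (5.1 + 2.7 + 9.8 − 7.3 − 0.2) / 5 = 2.0200%
Σ(R_i − R̄_i)(R_m − R̄_m) = 220.5200  ⇒  Cov = 220.5200 / 4 = 55.1300
Σ(R_m − R̄_m)² = 162.2680  ⇒  Var(R_m) = 162.2680 / 4 = 40.5670
β = Cov / Var(R_m) = 55.1300 / 40.5670 = 1.3590

1.359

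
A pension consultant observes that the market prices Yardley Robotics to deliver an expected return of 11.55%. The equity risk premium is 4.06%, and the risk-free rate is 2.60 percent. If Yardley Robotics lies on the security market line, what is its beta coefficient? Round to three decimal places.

2.204

β = (E(R) − R_f) / MRP = (11.55% − 2.60%) / 4.06% = 8.95% / 4.06% = 2.204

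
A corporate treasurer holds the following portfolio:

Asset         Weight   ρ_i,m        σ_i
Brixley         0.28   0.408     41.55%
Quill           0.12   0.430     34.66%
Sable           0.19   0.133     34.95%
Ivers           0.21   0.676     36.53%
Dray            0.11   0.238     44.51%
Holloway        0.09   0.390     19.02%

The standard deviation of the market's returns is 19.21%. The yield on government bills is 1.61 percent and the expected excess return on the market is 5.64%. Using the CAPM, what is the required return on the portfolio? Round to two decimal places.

β_Brixley = 0.408 × 41.55% / 19.21% = 0.8825
β_Quill = 0.430 × 34.66% / 19.21% = 0.7758
β_Sable = 0.133 × 34.95% / 19.21% = 0.2420
β_Ivers = 0.676 × 36.53% / 19.21% = 1.2855
β_Dray = 0.238 × 44.51% / 19.21% = 0.5515
β_Holloway = 0.390 × 19.02% / 19.21% = 0.3861
β_P = Σ w_i β_i = 0.28×0.8825 + 0.12×0.7758 + 0.19×0.2420 + 0.21×1.2855 + 0.11×0.5515 + 0.09×0.3861 = 0.7515
E(R_P) = R_f + β_P × MRP = 1.61% + 0.7515 × 5.64% = 5.85%

5.85%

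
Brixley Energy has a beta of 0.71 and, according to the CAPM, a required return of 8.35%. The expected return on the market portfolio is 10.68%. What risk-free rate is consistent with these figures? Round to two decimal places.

2.65%

E(R) = R_f + β(E(R_m) − R_f) = R_f(1 − β) + β·E(R_m)
8.35% = R_f × (1 − 0.71) + 0.71 × 10.68%
8.35% = R_f × 0.29 + 7.5828%
R_f = (8.35% − 7.5828%) / 0.29 = 2.65%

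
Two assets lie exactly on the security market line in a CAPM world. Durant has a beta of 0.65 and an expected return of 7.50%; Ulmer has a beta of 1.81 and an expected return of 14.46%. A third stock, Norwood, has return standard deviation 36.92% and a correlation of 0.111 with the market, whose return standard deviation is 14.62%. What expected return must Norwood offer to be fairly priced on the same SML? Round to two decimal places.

MRP = (14.46% − 7.50%) / (1.81 − 0.65) = 6.0000%
R_f = 7.50% − 0.65 × 6.0000% = 3.6000%
β_Norwood = ρ·σ_i/σ_m = 0.111 × 36.92 / 14.62 = 0.2803
E(R_Norwood) = R_f + β × MRP = 3.6000% + 0.2803 × 6.0000% = 5.28%

5.28%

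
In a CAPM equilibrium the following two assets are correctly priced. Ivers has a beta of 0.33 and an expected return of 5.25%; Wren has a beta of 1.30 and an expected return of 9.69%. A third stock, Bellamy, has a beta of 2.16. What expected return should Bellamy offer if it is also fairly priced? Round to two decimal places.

13.63%

MRP (SML slope) = (9.69% − 5.25%) / (1.30 − 0.33) = 4.44% / 0.97 = 4.5773%
R_f (intercept) = 5.25% − 0.33 × 4.5773% = 3.7395%
E(R_Bellamy) = R_f + β × MRP = 3.7395% + 2.16 × 4.5773% = 13.63%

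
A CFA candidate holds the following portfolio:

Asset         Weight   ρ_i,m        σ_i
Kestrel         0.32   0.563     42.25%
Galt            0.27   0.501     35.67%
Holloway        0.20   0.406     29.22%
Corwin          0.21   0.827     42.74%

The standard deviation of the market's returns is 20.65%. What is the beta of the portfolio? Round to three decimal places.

1.077

β_Kestrel = 0.563 × 42.25% / 20.65% = 1.1519
β_Galt = 0.501 × 35.67% / 20.65% = 0.8654
β_Holloway = 0.406 × 29.22% / 20.65% = 0.5745
β_Corwin = 0.827 × 42.74% / 20.65% = 1.7117
β_P = Σ w_i β_i = 0.32×1.1519 + 0.27×0.8654 + 0.20×0.5745 + 0.21×1.7117 = 1.0766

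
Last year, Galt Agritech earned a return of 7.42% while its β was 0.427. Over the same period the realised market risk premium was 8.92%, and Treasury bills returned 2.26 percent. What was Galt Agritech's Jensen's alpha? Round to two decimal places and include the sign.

+1.35%

CAPM benchmark = R_f + β(R_m − R_f) = 2.26% + 0.427 × 8.92% = 6.06884%
α = actual − benchmark = 7.42% − 6.06884% = +1.35%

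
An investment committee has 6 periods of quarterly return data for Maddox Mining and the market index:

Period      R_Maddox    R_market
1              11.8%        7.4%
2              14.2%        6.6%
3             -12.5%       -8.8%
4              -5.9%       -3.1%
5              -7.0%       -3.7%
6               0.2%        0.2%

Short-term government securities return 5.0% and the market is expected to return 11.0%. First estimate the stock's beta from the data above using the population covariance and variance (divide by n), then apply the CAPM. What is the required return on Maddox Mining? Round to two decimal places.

15.13%

Mean R_i = (11.8 + 14.2 − 12.5 − 5.9 − 7.0 + 0.2) / 6 = 0.1333%
Mean R_m = (7.4 + 6.6 − 8.8 − 3.1 − 3.7 + 0.2) / 6 = -0.2333%
Σ(R_i − R̄_i)(R_m − R̄_m) = 335.4567  ⇒  Cov = 335.4567 / 6 = 55.9095
Σ(R_m − R̄_m)² = 198.7733  ⇒  Var(R_m) = 198.7733 / 6 = 33.1289
β = Cov / Var(R_m) = 55.9095 / 33.1289 = 1.6876
MRP = 11.0% − 5.0% = 6.00%
E(R) = R_f + β × MRP = 5.0% + 1.6876 × 6.0% = 15.13%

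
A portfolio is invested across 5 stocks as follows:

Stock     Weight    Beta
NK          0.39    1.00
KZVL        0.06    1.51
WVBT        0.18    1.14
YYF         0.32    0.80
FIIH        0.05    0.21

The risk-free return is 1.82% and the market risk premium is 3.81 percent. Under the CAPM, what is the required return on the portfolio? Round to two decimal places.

β_P = Σ w_i β_i = 0.39×1.00 + 0.06×1.51 + 0.18×1.14 + 0.32×0.80 + 0.05×0.21 = 0.9523
E(R_P) = R_f + β_P × MRP = 1.82% + 0.9523 × 3.81% = 5.45%

5.45%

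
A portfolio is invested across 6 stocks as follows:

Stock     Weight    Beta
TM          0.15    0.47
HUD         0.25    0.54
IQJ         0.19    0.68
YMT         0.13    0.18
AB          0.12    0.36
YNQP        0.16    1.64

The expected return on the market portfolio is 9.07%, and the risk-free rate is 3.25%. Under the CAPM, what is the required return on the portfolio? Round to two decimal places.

7.11%

β_P = Σ w_i β_i = 0.15×0.47 + 0.25×0.54 + 0.19×0.68 + 0.13×0.18 + 0.12×0.36 + 0.16×1.64 = 0.6637
MRP = 9.07% − 3.25% = 5.82%
E(R_P) = R_f + β_P × MRP = 3.25% + 0.6637 × 5.82% = 7.11%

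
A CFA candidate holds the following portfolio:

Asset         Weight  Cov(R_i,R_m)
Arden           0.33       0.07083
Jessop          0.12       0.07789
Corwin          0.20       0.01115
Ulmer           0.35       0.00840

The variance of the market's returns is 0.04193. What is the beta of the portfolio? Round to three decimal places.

0.904

β_Arden = 0.07083 / 0.04193 = 1.6892
β_Jessop = 0.07789 / 0.04193 = 1.8576
β_Corwin = 0.01115 / 0.04193 = 0.2659
β_Ulmer = 0.00840 / 0.04193 = 0.2003
β_P = Σ w_i β_i = 0.33×1.6892 + 0.12×1.8576 + 0.20×0.2659 + 0.35×0.2003 = 0.9036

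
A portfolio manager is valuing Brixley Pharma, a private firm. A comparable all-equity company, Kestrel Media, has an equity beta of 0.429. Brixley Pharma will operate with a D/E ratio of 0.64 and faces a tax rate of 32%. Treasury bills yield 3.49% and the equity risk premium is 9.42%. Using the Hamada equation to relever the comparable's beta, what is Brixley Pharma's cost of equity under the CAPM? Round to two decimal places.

β_L = β_U × [1 + (1 − t)(D/E)] = 0.429 × [1 + (1 − 0.32) × 0.64]
    = 0.429 × [1 + 0.68 × 0.64] = 0.429 × 1.4352 = 0.6157
E(R) = R_f + β_L × MRP = 3.49% + 0.6157 × 9.42% = 9.29%

9.29%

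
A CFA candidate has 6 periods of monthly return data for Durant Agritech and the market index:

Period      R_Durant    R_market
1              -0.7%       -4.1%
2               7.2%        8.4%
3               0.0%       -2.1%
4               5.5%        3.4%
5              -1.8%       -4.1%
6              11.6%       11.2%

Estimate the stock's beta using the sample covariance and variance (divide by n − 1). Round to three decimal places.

0.792

Mean R_i = (-0.7 + 7.2 + 0.0 + 5.5 − 1.8 + 11.6) / 6 = 3.6333%
Mean R_m = (-4.1 + 8.4 − 2.1 + 3.4 − 4.1 + 11.2) / 6 = 2.1167%
Σ(R_i − R̄_i)(R_m − R̄_m) = 173.2067  ⇒  Cov = 173.2067 / 5 = 34.6413
Σ(R_m − R̄_m)² = 218.7083  ⇒  Var(R_m) = 218.7083 / 5 = 43.7417
β = Cov / Var(R_m) = 34.6413 / 43.7417 = 0.7920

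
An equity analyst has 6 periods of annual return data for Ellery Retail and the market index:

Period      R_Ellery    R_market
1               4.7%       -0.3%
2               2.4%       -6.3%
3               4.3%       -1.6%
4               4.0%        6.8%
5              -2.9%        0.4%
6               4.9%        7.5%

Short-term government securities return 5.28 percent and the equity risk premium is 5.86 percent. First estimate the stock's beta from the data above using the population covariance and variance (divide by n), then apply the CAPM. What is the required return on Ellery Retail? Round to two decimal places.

Mean R_i = (4.7 + 2.4 + 4.3 + 4.0 − 2.9 + 4.9) / 6 = 2.9000%
Mean R_m = (-0.3 − 6.3 − 1.6 + 6.8 + 0.4 + 7.5) / 6 = 1.0833%
Σ(R_i − R̄_i)(R_m − R̄_m) = 20.5300  ⇒  Cov = 20.5300 / 6 = 3.4217
Σ(R_m − R̄_m)² = 137.9483  ⇒  Var(R_m) = 137.9483 / 6 = 22.9914
β = Cov / Var(R_m) = 3.4217 / 22.9914 = 0.1488
E(R) = R_f + β × MRP = 5.28% + 0.1488 × 5.86% = 6.15%

6.15%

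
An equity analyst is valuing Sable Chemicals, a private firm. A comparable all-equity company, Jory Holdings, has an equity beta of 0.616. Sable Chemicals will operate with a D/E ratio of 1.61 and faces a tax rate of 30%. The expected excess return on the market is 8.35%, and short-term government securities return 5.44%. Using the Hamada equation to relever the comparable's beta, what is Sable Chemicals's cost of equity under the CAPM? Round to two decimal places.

16.38%

β_L = β_U × [1 + (1 − t)(D/E)] = 0.616 × [1 + (1 − 0.30) × 1.61]
    = 0.616 × [1 + 0.70 × 1.61] = 0.616 × 2.1270 = 1.3102
E(R) = R_f + β_L × MRP = 5.44% + 1.3102 × 8.35% = 16.38%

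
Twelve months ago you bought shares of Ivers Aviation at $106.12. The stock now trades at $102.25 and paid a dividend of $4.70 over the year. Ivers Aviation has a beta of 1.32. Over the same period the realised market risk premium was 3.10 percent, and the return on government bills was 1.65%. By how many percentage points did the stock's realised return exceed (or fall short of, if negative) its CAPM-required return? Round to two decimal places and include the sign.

-4.96%

Realised HPR = (P1 + D1 − P0) / P0 = (102.25 + 4.70 − 106.12) / 106.12 = 0.83 / 106.12 = 0.7821%
CAPM required = R_f + β·MRP = 1.65% + 1.32 × 3.10% = 5.7420%
α = realised − required = 0.7821% − 5.7420% = -4.96%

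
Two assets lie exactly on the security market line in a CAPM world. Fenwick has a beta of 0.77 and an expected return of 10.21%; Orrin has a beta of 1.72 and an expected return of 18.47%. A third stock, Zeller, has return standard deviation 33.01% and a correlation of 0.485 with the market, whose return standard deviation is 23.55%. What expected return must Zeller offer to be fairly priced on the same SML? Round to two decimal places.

MRP = (18.47% − 10.21%) / (1.72 − 0.77) = 8.6947%
R_f = 10.21% − 0.77 × 8.6947% = 3.5151%
β_Zeller = ρ·σ_i/σ_m = 0.485 × 33.01 / 23.55 = 0.6798
E(R_Zeller) = R_f + β × MRP = 3.5151% + 0.6798 × 8.6947% = 9.43%

9.43%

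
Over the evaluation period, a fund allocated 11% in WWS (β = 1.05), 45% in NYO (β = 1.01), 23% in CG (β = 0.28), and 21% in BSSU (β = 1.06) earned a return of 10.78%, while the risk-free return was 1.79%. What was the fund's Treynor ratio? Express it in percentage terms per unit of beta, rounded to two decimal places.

10.49%

β_P = 0.11×1.05 + 0.45×1.01 + 0.23×0.28 + 0.21×1.06 = 0.8570
Treynor = (R_P − R_f) / β_P = (10.78% − 1.79%) / 0.8570 = 8.99% / 0.8570 = 10.49%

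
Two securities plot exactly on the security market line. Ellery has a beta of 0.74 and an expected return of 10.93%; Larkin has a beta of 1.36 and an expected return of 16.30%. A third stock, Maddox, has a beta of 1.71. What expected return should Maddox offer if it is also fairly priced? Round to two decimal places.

19.33%

MRP (SML slope) = (16.30% − 10.93%) / (1.36 − 0.74) = 5.37% / 0.62 = 8.6613%
R_f (intercept) = 10.93% − 0.74 × 8.6613% = 4.5206%
E(R_Maddox) = R_f + β × MRP = 4.5206% + 1.71 × 8.6613% = 19.33%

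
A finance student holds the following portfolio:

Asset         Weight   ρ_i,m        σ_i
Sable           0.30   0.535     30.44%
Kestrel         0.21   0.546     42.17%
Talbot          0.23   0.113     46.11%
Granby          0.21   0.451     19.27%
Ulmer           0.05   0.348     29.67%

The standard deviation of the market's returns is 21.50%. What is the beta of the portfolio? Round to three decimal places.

β_Sable = 0.535 × 30.44% / 21.50% = 0.7575
β_Kestrel = 0.546 × 42.17% / 21.50% = 1.0709
β_Talbot = 0.113 × 46.11% / 21.50% = 0.2423
β_Granby = 0.451 × 19.27% / 21.50% = 0.4042
β_Ulmer = 0.348 × 29.67% / 21.50% = 0.4802
β_P = Σ w_i β_i = 0.30×0.7575 + 0.21×1.0709 + 0.23×0.2423 + 0.21×0.4042 + 0.05×0.4802 = 0.6168

0.617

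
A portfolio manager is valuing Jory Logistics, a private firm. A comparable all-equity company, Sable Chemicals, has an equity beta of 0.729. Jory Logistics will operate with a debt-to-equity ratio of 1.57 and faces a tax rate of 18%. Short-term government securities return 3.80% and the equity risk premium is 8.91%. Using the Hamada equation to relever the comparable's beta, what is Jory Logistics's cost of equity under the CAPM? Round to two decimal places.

β_L = β_U × [1 + (1 − t)(D/E)] = 0.729 × [1 + (1 − 0.18) × 1.57]
    = 0.729 × [1 + 0.82 × 1.57] = 0.729 × 2.2874 = 1.6675
E(R) = R_f + β_L × MRP = 3.80% + 1.6675 × 8.91% = 18.66%

18.66%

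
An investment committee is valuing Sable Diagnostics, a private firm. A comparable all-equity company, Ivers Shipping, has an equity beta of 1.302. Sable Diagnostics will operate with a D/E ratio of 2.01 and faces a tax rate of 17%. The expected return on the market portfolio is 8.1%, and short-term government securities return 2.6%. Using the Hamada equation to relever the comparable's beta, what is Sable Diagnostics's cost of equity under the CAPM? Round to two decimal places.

21.71%

β_L = β_U × [1 + (1 − t)(D/E)] = 1.302 × [1 + (1 − 0.17) × 2.01]
    = 1.302 × [1 + 0.83 × 2.01] = 1.302 × 2.6683 = 3.4741
MRP = 8.1% − 2.6% = 5.50%
E(R) = R_f + β_L × MRP = 2.6% + 3.4741 × 5.5% = 21.71%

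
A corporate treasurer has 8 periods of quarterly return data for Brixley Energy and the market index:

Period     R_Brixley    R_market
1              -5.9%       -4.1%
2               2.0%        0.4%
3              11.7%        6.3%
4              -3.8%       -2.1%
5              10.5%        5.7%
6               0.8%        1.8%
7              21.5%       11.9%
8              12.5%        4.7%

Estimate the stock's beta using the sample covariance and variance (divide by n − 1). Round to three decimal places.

Mean R_i = (-5.9 + 2.0 + 11.7 − 3.8 + 10.5 + 0.8 + 21.5 + 12.5) / 8 = 6.1625%
Mean R_m = (-4.1 + 0.4 + 6.3 − 2.1 + 5.7 + 1.8 + 11.9 + 4.7) / 8 = 3.0750%
Σ(R_i − R̄_i)(R_m − R̄_m) = 330.9725  ⇒  Cov = 330.9725 / 7 = 47.2818
Σ(R_m − R̄_m)² = 184.8550  ⇒  Var(R_m) = 184.8550 / 7 = 26.4079
β = Cov / Var(R_m) = 47.2818 / 26.4079 = 1.7904

1.790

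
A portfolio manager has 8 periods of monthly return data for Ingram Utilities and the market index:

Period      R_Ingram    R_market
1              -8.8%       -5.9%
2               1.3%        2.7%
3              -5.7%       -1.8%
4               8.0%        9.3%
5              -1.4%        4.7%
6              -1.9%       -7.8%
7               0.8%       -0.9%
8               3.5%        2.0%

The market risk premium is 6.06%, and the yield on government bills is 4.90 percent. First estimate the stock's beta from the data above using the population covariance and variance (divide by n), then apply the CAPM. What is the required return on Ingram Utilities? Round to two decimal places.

Mean R_i = (-8.8 + 1.3 − 5.7 + 8.0 − 1.4 − 1.9 + 0.8 + 3.5) / 8 = -0.5250%
Mean R_m = (-5.9 + 2.7 − 1.8 + 9.3 + 4.7 − 7.8 − 0.9 + 2.0) / 8 = 0.2875%
Σ(R_i − R̄_i)(R_m − R̄_m) = 155.8175  ⇒  Cov = 155.8175 / 8 = 19.4772
Σ(R_m − R̄_m)² = 218.9088  ⇒  Var(R_m) = 218.9088 / 8 = 27.3636
β = Cov / Var(R_m) = 19.4772 / 27.3636 = 0.7118
E(R) = R_f + β × MRP = 4.90% + 0.7118 × 6.06% = 9.21%

9.21%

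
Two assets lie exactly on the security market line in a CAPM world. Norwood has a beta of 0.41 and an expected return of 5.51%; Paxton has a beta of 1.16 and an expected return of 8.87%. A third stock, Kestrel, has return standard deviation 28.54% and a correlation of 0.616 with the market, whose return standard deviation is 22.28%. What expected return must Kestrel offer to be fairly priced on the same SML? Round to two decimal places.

7.21%

MRP = (8.87% − 5.51%) / (1.16 − 0.41) = 4.4800%
R_f = 5.51% − 0.41 × 4.4800% = 3.6732%
β_Kestrel = ρ·σ_i/σ_m = 0.616 × 28.54 / 22.28 = 0.7891
E(R_Kestrel) = R_f + β × MRP = 3.6732% + 0.7891 × 4.4800% = 7.21%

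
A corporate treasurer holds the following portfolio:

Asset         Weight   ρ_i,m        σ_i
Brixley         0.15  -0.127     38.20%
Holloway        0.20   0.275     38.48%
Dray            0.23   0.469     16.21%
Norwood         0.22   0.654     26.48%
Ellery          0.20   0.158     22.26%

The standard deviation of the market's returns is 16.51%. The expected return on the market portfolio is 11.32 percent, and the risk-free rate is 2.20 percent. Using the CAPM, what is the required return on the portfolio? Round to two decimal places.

β_Brixley = -0.127 × 38.20% / 16.51% = -0.2938
β_Holloway = 0.275 × 38.48% / 16.51% = 0.6409
β_Dray = 0.469 × 16.21% / 16.51% = 0.4605
β_Norwood = 0.654 × 26.48% / 16.51% = 1.0489
β_Ellery = 0.158 × 22.26% / 16.51% = 0.2130
β_P = Σ w_i β_i = 0.15×-0.2938 + 0.20×0.6409 + 0.23×0.4605 + 0.22×1.0489 + 0.20×0.2130 = 0.4634
MRP = 11.32% − 2.20% = 9.12%
E(R_P) = R_f + β_P × MRP = 2.20% + 0.4634 × 9.12% = 6.43%

6.43%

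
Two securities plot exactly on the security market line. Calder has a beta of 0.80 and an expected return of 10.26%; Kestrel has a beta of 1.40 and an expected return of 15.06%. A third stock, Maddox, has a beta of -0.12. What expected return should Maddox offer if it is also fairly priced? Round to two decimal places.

2.90%

MRP (SML slope) = (15.06% − 10.26%) / (1.40 − 0.80) = 4.80% / 0.60 = 8.0000%
R_f (intercept) = 10.26% − 0.80 × 8.0000% = 3.8600%
E(R_Maddox) = R_f + β × MRP = 3.8600% + -0.12 × 8.0000% = 2.90%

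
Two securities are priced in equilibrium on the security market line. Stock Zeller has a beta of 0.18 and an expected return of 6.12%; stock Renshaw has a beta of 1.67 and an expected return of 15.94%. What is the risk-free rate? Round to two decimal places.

Both satisfy E(R) = R_f + β·MRP, so the slope of the SML is
MRP = (15.94% − 6.12%) / (1.67 − 0.18) = 9.82% / 1.49 = 6.5906%
R_f = E(R_Zeller) − β_Zeller·MRP = 6.12% − 0.18 × 6.5906% = 4.9337%

4.93%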